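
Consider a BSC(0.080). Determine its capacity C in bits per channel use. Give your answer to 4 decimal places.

Binary symmetric channel: C = 1 − h₂(ε) where h₂ is the binary entropy function.
h₂(0.080) = −0.080·log₂0.080 − 0.920·log₂0.920 = 0.4022.
C = 1 − 0.4022 = 0.5978 bits per channel use.

0.5978 bits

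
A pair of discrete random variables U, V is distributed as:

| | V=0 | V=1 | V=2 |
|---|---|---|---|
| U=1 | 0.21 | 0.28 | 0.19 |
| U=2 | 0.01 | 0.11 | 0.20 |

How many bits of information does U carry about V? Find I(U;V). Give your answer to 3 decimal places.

0.121 bits

Marginals: p(U) = (0.6800, 0.3200), p(V) = (0.2200, 0.3900, 0.3900).
I(U;V) = Σ p(x,y)·log₂[p(x,y)/(p(x)p(y))].
  (1,0): 0.21·log₂(1.4037) = 0.1027
  (1,1): 0.28·log₂(1.0558) = 0.0219
  (1,2): 0.19·log₂(0.7164) = -0.0914
  (2,0): 0.01·log₂(0.1420) = -0.0282
  (2,1): 0.11·log₂(0.8814) = -0.0200
  (2,2): 0.20·log₂(1.6026) = 0.1361
Sum = 0.121 bits.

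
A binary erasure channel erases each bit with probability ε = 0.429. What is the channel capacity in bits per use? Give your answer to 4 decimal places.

Binary erasure channel: capacity C = 1 − ε.
C = 1 − 0.429 = 0.5710 bits per channel use.

0.5710 bits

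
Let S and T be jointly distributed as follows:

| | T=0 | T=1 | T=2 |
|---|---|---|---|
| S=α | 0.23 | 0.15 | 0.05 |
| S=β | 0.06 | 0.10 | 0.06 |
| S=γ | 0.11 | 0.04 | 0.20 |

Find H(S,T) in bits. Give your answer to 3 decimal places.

2.934 bits

H(S,T) = −Σ p(x,y)·log₂ p(x,y) over all 9 cells.
  cell (α,0): −0.23·log₂0.23 = 0.4877
  cell (α,1): −0.15·log₂0.15 = 0.4105
  cell (α,2): −0.05·log₂0.05 = 0.2161
  cell (β,0): −0.06·log₂0.06 = 0.2435
  cell (β,1): −0.10·log₂0.10 = 0.3322
  cell (β,2): −0.06·log₂0.06 = 0.2435
  cell (γ,0): −0.11·log₂0.11 = 0.3503
  cell (γ,1): −0.04·log₂0.04 = 0.1858
  cell (γ,2): −0.20·log₂0.20 = 0.4644
Sum = 2.934 bits.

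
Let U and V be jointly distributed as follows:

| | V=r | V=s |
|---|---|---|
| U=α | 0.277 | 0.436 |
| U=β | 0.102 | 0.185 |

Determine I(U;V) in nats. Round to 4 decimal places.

0.0005 nats

Marginals: p(U) = (0.7130, 0.2870), p(V) = (0.3790, 0.6210).
I(U;V) = H(U) + H(V) − H(U,V).
H(U) = 0.5994, H(V) = 0.6636, H(U,V) = 1.2625.
I(U;V) = 0.5994 + 0.6636 − 1.2625 = 0.0005 nats.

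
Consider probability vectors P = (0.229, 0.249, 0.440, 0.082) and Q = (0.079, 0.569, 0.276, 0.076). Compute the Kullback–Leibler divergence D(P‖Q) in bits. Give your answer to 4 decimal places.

0.3598 bits

D(P‖Q) = Σ p·log₂(p/q).
  0.229·log₂(0.229/0.079) = 0.35161
  0.249·log₂(0.249/0.569) = -0.29688
  0.440·log₂(0.440/0.276) = 0.29605
  0.082·log₂(0.082/0.076) = 0.00899
D(P‖Q) = 0.3598 bits.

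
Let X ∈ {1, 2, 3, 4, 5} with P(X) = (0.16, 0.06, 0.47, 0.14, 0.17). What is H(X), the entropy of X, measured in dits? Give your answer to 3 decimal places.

H(X) = −Σ p·log₁₀ p.
  −(0.16)·log₁₀(0.16) = 0.1273
  −(0.06)·log₁₀(0.06) = 0.0733
  −(0.47)·log₁₀(0.47) = 0.1541
  −(0.14)·log₁₀(0.14) = 0.1195
  −(0.17)·log₁₀(0.17) = 0.1308
Sum: 0.1273 + 0.0733 + 0.1541 + 0.1195 + 0.1308 = 0.605 dits.

0.605 dits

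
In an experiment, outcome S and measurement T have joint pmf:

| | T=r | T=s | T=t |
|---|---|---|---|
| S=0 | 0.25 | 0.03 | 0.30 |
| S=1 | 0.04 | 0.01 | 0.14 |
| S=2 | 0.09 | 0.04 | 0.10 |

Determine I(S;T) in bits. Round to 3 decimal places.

0.048 bits

Marginals: p(S) = (0.5800, 0.1900, 0.2300), p(T) = (0.3800, 0.0800, 0.5400).
I(S;T) = Σ p(x,y)·log₂[p(x,y)/(p(x)p(y))].
  (0,r): 0.25·log₂(1.1343) = 0.0455
  (0,s): 0.03·log₂(0.6466) = -0.0189
  (0,t): 0.30·log₂(0.9579) = -0.0186
  (1,r): 0.04·log₂(0.5540) = -0.0341
  (1,s): 0.01·log₂(0.6579) = -0.0060
  (1,t): 0.14·log₂(1.3645) = 0.0628
  (2,r): 0.09·log₂(1.0297) = 0.0038
  (2,s): 0.04·log₂(2.1739) = 0.0448
  (2,t): 0.10·log₂(0.8052) = -0.0313
Sum = 0.048 bits.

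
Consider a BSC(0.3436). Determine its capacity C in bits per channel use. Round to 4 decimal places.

Binary symmetric channel: C = 1 − h₂(ε) where h₂ is the binary entropy function.
h₂(0.3436) = −0.3436·log₂0.3436 − 0.6564·log₂0.6564 = 0.9282.
C = 1 − 0.9282 = 0.0718 bits per channel use.

0.0718 bits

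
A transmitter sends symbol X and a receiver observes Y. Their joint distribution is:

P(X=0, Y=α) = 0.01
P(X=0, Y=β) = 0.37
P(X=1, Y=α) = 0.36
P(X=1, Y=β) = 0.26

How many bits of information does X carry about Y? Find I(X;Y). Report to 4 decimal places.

Marginals: p(X) = (0.3800, 0.6200), p(Y) = (0.3700, 0.6300).
I(X;Y) = H(X) + H(Y) − H(X,Y).
H(X) = 0.9580, H(Y) = 0.9507, H(X,Y) = 1.6331.
I(X;Y) = 0.9580 + 0.9507 − 1.6331 = 0.2756 bits.

0.2756 bits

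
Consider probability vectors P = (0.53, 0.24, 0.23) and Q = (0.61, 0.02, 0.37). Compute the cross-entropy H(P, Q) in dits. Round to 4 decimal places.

H(P,Q) = −Σ p·log₁₀ q.
  −0.53·log₁₀(0.61) = 0.11378
  −0.24·log₁₀(0.02) = 0.40775
  −0.23·log₁₀(0.37) = 0.09931
H(P,Q) = 0.6208 dits.

0.6208 dits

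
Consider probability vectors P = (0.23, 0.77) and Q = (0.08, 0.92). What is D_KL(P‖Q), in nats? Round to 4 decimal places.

0.1058 nats

D(P‖Q) = Σ p·ln(p/q).
  0.23·ln(0.23/0.08) = 0.24289
  0.77·ln(0.77/0.92) = -0.13705
D(P‖Q) = 0.1058 nats.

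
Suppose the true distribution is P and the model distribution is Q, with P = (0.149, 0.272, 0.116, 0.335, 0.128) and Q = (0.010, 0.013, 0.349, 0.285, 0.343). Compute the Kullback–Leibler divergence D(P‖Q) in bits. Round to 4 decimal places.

1.4857 bits

D(P‖Q) = Σ p·log₂(p/q).
  0.149·log₂(0.149/0.010) = 0.58069
  0.272·log₂(0.272/0.013) = 1.19327
  0.116·log₂(0.116/0.349) = -0.18434
  0.335·log₂(0.335/0.285) = 0.07812
  0.128·log₂(0.128/0.343) = -0.18202
D(P‖Q) = 1.4857 bits.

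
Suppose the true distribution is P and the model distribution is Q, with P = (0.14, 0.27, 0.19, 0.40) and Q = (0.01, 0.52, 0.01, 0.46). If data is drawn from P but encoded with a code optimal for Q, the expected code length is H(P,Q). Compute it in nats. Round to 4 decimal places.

H(P,Q) = −Σ p·ln q.
  −0.14·ln(0.01) = 0.64472
  −0.27·ln(0.52) = 0.17656
  −0.19·ln(0.01) = 0.87498
  −0.40·ln(0.46) = 0.31061
H(P,Q) = 2.0069 nats.

2.0069 nats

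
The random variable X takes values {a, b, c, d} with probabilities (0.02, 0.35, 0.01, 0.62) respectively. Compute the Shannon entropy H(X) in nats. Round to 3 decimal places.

H(X) = −Σ p·ln p.
  −(0.02)·ln(0.02) = 0.0782
  −(0.35)·ln(0.35) = 0.3674
  −(0.01)·ln(0.01) = 0.0461
  −(0.62)·ln(0.62) = 0.2964
Sum: 0.0782 + 0.3674 + 0.0461 + 0.2964 = 0.788 nats.

0.788 nats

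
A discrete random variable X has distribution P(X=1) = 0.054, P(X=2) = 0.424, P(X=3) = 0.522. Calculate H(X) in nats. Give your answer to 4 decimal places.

0.8608 nats

H(X) = −Σ p·ln p.
  −(0.054)·ln(0.054) = 0.15761
  −(0.424)·ln(0.424) = 0.36380
  −(0.522)·ln(0.522) = 0.33935
Sum: 0.15761 + 0.36380 + 0.33935 = 0.8608 nats.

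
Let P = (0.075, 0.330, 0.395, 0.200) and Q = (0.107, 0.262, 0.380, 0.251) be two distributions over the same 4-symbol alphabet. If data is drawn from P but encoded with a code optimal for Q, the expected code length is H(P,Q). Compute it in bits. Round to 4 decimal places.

1.8297 bits

H(P,Q) = −Σ p·log₂ q.
  −0.075·log₂(0.107) = 0.24182
  −0.330·log₂(0.262) = 0.63768
  −0.395·log₂(0.380) = 0.55139
  −0.200·log₂(0.251) = 0.39885
H(P,Q) = 1.8297 bits.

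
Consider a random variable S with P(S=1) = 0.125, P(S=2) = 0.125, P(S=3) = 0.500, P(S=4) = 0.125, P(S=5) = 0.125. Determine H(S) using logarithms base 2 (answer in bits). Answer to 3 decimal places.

H(S) = −Σ p·log₂ p.
  −(0.125)·log₂(0.125) = 0.3750
  −(0.125)·log₂(0.125) = 0.3750
  −(0.500)·log₂(0.500) = 0.5000
  −(0.125)·log₂(0.125) = 0.3750
  −(0.125)·log₂(0.125) = 0.3750
Sum: 0.3750 + 0.3750 + 0.5000 + 0.3750 + 0.3750 = 2.000 bits.

2.000 bits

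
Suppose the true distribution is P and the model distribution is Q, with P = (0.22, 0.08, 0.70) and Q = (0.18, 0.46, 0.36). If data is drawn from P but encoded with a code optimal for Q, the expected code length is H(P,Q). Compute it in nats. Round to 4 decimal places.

H(P,Q) = −Σ p·ln q.
  −0.22·ln(0.18) = 0.37726
  −0.08·ln(0.46) = 0.06212
  −0.70·ln(0.36) = 0.71516
H(P,Q) = 1.1545 nats.

1.1545 nats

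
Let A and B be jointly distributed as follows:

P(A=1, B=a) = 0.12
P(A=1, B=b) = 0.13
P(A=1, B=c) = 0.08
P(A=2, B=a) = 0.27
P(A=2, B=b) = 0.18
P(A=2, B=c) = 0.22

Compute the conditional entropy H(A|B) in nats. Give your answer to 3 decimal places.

Chain rule: H(A|B) = H(A,B) − H(B).
Marginals: p(A) = (0.3300, 0.6700), p(B) = (0.3900, 0.3100, 0.3000).
H(A,B) = 1.7170 nats; H(B) = 1.0915 nats.
H(A|B) = 1.7170 − 1.0915 = 0.626 nats.

0.626 nats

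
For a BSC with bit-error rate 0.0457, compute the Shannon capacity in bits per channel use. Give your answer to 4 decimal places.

0.7322 bits

Binary symmetric channel: C = 1 − h₂(ε) where h₂ is the binary entropy function.
h₂(0.0457) = −0.0457·log₂0.0457 − 0.9543·log₂0.9543 = 0.2678.
C = 1 − 0.2678 = 0.7322 bits per channel use.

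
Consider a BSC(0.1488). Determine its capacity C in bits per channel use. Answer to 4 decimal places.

Binary symmetric channel: C = 1 − h₂(ε) where h₂ is the binary entropy function.
h₂(0.1488) = −0.1488·log₂0.1488 − 0.8512·log₂0.8512 = 0.6068.
C = 1 − 0.6068 = 0.3932 bits per channel use.

0.3932 bits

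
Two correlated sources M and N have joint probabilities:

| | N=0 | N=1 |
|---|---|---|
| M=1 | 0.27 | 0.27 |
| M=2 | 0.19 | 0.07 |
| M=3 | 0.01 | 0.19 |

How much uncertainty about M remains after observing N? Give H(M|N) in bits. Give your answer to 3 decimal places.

1.268 bits

Chain rule: H(M|N) = H(M,N) − H(N).
Marginals: p(M) = (0.5400, 0.2600, 0.2000), p(N) = (0.4700, 0.5300).
H(M,N) = 2.2655 bits; H(N) = 0.9974 bits.
H(M|N) = 2.2655 − 0.9974 = 1.268 bits.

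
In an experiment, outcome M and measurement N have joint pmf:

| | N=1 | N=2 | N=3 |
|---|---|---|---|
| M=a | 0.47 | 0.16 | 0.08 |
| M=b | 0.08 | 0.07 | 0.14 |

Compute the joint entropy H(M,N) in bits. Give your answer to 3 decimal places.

H(M,N) = −Σ p(x,y)·log₂ p(x,y) over all 6 cells.
  cell (a,1): −0.47·log₂0.47 = 0.5120
  cell (a,2): −0.16·log₂0.16 = 0.4230
  cell (a,3): −0.08·log₂0.08 = 0.2915
  cell (b,1): −0.08·log₂0.08 = 0.2915
  cell (b,2): −0.07·log₂0.07 = 0.2686
  cell (b,3): −0.14·log₂0.14 = 0.3971
Sum = 2.184 bits.

2.184 bits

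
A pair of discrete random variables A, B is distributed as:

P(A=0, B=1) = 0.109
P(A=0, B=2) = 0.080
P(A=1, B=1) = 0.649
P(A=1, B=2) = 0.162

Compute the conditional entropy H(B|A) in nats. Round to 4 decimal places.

0.5343 nats

Marginals: p(A) = (0.1890, 0.8110), p(B) = (0.7580, 0.2420).
H(B|A) = Σ p(A) · H(B|A=·).
  A=0: p=0.1890, H(B|A=0) = 0.6813
  A=1: p=0.8110, H(B|A=1) = 0.5001
Weighted sum = 0.5343 nats.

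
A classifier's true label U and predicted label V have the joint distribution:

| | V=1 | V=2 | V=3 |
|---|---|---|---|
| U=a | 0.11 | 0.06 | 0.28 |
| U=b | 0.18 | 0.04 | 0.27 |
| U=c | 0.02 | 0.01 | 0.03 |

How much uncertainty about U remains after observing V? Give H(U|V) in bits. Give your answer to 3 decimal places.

Chain rule: H(U|V) = H(U,V) − H(V).
Marginals: p(U) = (0.4500, 0.4900, 0.0600), p(V) = (0.3100, 0.1100, 0.5800).
H(U,V) = 2.5802 bits; H(V) = 1.3299 bits.
H(U|V) = 2.5802 − 1.3299 = 1.250 bits.

1.250 bits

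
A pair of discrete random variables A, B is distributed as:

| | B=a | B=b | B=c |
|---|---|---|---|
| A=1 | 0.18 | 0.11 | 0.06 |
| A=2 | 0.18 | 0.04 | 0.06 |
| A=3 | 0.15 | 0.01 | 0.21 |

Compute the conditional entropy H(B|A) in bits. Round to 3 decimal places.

Chain rule: H(B|A) = H(A,B) − H(A).
Marginals: p(A) = (0.3500, 0.2800, 0.3700), p(B) = (0.5100, 0.1600, 0.3300).
H(A,B) = 2.8635 bits; H(A) = 1.5751 bits.
H(B|A) = 2.8635 − 1.5751 = 1.288 bits.

1.288 bits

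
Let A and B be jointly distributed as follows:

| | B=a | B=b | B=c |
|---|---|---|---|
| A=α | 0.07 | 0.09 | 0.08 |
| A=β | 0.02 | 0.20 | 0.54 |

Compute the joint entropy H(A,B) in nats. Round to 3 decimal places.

1.338 nats

H(A,B) = −Σ p(x,y)·ln p(x,y) over all 6 cells.
  cell (α,a): −0.07·ln0.07 = 0.1861
  cell (α,b): −0.09·ln0.09 = 0.2167
  cell (α,c): −0.08·ln0.08 = 0.2021
  cell (β,a): −0.02·ln0.02 = 0.0782
  cell (β,b): −0.20·ln0.20 = 0.3219
  cell (β,c): −0.54·ln0.54 = 0.3327
Sum = 1.338 nats.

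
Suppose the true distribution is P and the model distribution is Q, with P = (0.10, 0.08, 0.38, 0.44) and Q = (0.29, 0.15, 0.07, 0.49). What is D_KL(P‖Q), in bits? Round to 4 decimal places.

0.6329 bits

D(P‖Q) = Σ p·log₂(p/q).
  0.10·log₂(0.10/0.29) = -0.15361
  0.08·log₂(0.08/0.15) = -0.07255
  0.38·log₂(0.38/0.07) = 0.92742
  0.44·log₂(0.44/0.49) = -0.06832
D(P‖Q) = 0.6329 bits.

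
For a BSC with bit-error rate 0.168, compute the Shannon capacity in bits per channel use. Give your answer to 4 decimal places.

0.3469 bits

Binary symmetric channel: C = 1 − h₂(ε) where h₂ is the binary entropy function.
h₂(0.168) = −0.168·log₂0.168 − 0.832·log₂0.832 = 0.6531.
C = 1 − 0.6531 = 0.3469 bits per channel use.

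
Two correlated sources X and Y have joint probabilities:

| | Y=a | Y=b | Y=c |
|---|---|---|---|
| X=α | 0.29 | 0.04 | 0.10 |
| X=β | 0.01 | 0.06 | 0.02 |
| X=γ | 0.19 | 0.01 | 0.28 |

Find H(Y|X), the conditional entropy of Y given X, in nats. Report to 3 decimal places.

0.797 nats

Marginals: p(X) = (0.4300, 0.0900, 0.4800), p(Y) = (0.4900, 0.1100, 0.4000).
H(Y|X) = Σ p(X) · H(Y|X=·).
  X=α: p=0.4300, H(Y|X=α) = 0.8258
  X=β: p=0.0900, H(Y|X=β) = 0.8487
  X=γ: p=0.4800, H(Y|X=γ) = 0.7619
Weighted sum = 0.797 nats.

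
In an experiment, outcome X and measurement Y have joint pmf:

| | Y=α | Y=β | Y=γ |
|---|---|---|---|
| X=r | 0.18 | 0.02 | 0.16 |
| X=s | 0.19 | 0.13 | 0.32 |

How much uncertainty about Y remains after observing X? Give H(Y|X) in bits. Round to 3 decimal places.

Chain rule: H(Y|X) = H(X,Y) − H(X).
Marginals: p(X) = (0.3600, 0.6400), p(Y) = (0.3700, 0.1500, 0.4800).
H(X,Y) = 2.3451 bits; H(X) = 0.9427 bits.
H(Y|X) = 2.3451 − 0.9427 = 1.402 bits.

1.402 bits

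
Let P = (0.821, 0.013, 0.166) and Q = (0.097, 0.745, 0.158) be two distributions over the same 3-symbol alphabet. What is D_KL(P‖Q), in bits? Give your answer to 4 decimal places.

D(P‖Q) = Σ p·log₂(p/q).
  0.821·log₂(0.821/0.097) = 2.52977
  0.013·log₂(0.013/0.745) = -0.07593
  0.166·log₂(0.166/0.158) = 0.01183
D(P‖Q) = 2.4657 bits.

2.4657 bits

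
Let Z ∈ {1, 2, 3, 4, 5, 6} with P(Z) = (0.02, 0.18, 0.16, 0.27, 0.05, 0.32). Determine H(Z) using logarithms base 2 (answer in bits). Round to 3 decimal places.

H(Z) = −Σ p·log₂ p.
  −(0.02)·log₂(0.02) = 0.1129
  −(0.18)·log₂(0.18) = 0.4453
  −(0.16)·log₂(0.16) = 0.4230
  −(0.27)·log₂(0.27) = 0.5100
  −(0.05)·log₂(0.05) = 0.2161
  −(0.32)·log₂(0.32) = 0.5260
Sum: 0.1129 + 0.4453 + 0.4230 + 0.5100 + 0.2161 + 0.5260 = 2.233 bits.

2.233 bits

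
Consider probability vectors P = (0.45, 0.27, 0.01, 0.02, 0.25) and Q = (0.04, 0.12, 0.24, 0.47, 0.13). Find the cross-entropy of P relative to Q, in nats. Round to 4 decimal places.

2.5604 nats

H(P,Q) = −Σ p·ln q.
  −0.45·ln(0.04) = 1.44849
  −0.27·ln(0.12) = 0.57247
  −0.01·ln(0.24) = 0.01427
  −0.02·ln(0.47) = 0.01510
  −0.25·ln(0.13) = 0.51006
H(P,Q) = 2.5604 nats.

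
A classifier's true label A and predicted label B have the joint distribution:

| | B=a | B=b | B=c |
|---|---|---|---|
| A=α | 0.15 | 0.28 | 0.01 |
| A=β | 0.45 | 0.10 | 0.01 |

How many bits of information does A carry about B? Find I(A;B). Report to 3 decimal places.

Marginals: p(A) = (0.4400, 0.5600), p(B) = (0.6000, 0.3800, 0.0200).
I(A;B) = H(A) + H(B) − H(A,B).
H(A) = 0.9896, H(B) = 1.0855, H(A,B) = 1.9082.
I(A;B) = 0.9896 + 1.0855 − 1.9082 = 0.167 bits.

0.167 bits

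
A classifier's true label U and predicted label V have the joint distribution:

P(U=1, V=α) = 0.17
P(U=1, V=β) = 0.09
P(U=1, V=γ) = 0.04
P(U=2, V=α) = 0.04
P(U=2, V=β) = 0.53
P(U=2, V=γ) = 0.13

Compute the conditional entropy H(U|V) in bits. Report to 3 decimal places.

Marginals: p(U) = (0.3000, 0.7000), p(V) = (0.2100, 0.6200, 0.1700).
H(U|V) = Σ p(V) · H(U|V=·).
  V=α: p=0.2100, H(U|V=α) = 0.7025
  V=β: p=0.6200, H(U|V=β) = 0.5976
  V=γ: p=0.1700, H(U|V=γ) = 0.7871
Weighted sum = 0.652 bits.

0.652 bits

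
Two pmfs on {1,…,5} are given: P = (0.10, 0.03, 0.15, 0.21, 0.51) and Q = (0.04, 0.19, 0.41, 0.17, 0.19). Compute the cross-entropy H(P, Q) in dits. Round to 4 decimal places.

H(P,Q) = −Σ p·log₁₀ q.
  −0.10·log₁₀(0.04) = 0.13979
  −0.03·log₁₀(0.19) = 0.02164
  −0.15·log₁₀(0.41) = 0.05808
  −0.21·log₁₀(0.17) = 0.16161
  −0.51·log₁₀(0.19) = 0.36784
H(P,Q) = 0.7490 dits.

0.7490 dits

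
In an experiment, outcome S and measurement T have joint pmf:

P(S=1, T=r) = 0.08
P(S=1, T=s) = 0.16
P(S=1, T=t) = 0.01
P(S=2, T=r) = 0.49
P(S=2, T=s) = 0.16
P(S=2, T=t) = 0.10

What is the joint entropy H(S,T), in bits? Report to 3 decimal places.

H(S,T) = −Σ p(x,y)·log₂ p(x,y) over all 6 cells.
  cell (1,r): −0.08·log₂0.08 = 0.2915
  cell (1,s): −0.16·log₂0.16 = 0.4230
  cell (1,t): −0.01·log₂0.01 = 0.0664
  cell (2,r): −0.49·log₂0.49 = 0.5043
  cell (2,s): −0.16·log₂0.16 = 0.4230
  cell (2,t): −0.10·log₂0.10 = 0.3322
Sum = 2.040 bits.

2.040 bits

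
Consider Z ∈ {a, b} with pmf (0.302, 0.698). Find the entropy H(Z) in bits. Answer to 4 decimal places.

H(Z) = −Σ p·log₂ p.
  −(0.302)·log₂(0.302) = 0.52167
  −(0.698)·log₂(0.698) = 0.36205
Sum: 0.52167 + 0.36205 = 0.8837 bits.

0.8837 bits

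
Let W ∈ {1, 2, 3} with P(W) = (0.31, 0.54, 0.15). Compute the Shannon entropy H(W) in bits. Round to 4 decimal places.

H(W) = −Σ p·log₂ p.
  −(0.31)·log₂(0.31) = 0.52379
  −(0.54)·log₂(0.54) = 0.48004
  −(0.15)·log₂(0.15) = 0.41054
Sum: 0.52379 + 0.48004 + 0.41054 = 1.4144 bits.

1.4144 bits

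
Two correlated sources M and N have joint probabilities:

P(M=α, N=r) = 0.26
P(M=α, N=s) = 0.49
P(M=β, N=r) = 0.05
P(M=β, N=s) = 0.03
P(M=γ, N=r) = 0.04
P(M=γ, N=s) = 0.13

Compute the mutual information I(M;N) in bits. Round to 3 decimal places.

Marginals: p(M) = (0.7500, 0.0800, 0.1700), p(N) = (0.3500, 0.6500).
I(M;N) = H(M) + H(N) − H(M,N).
H(M) = 1.0374, H(N) = 0.9341, H(M,N) = 1.9458.
I(M;N) = 1.0374 + 0.9341 − 1.9458 = 0.026 bits.

0.026 bits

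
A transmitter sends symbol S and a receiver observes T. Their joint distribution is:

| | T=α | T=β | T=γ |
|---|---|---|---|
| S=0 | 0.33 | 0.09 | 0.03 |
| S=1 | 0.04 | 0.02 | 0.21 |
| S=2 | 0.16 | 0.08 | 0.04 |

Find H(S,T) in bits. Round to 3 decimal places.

2.664 bits

H(S,T) = −Σ p(x,y)·log₂ p(x,y) over all 9 cells.
  cell (0,α): −0.33·log₂0.33 = 0.5278
  cell (0,β): −0.09·log₂0.09 = 0.3127
  cell (0,γ): −0.03·log₂0.03 = 0.1518
  cell (1,α): −0.04·log₂0.04 = 0.1858
  cell (1,β): −0.02·log₂0.02 = 0.1129
  cell (1,γ): −0.21·log₂0.21 = 0.4728
  cell (2,α): −0.16·log₂0.16 = 0.4230
  cell (2,β): −0.08·log₂0.08 = 0.2915
  cell (2,γ): −0.04·log₂0.04 = 0.1858
Sum = 2.664 bits.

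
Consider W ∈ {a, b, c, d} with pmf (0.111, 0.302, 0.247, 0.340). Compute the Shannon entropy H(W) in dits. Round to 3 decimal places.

H(W) = −Σ p·log₁₀ p.
  −(0.111)·log₁₀(0.111) = 0.1060
  −(0.302)·log₁₀(0.302) = 0.1570
  −(0.247)·log₁₀(0.247) = 0.1500
  −(0.340)·log₁₀(0.340) = 0.1593
Sum: 0.1060 + 0.1570 + 0.1500 + 0.1593 = 0.572 dits.

0.572 dits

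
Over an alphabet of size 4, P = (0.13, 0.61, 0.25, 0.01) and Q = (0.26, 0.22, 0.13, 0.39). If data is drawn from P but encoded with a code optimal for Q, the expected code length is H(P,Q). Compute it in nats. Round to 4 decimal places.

H(P,Q) = −Σ p·ln q.
  −0.13·ln(0.26) = 0.17512
  −0.61·ln(0.22) = 0.92362
  −0.25·ln(0.13) = 0.51006
  −0.01·ln(0.39) = 0.00942
H(P,Q) = 1.6182 nats.

1.6182 nats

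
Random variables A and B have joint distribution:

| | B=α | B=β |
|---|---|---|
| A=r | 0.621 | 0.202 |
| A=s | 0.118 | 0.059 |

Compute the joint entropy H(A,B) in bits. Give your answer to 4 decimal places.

H(A,B) = −Σ p(x,y)·log₂ p(x,y) over all 4 cells.
  cell (r,α): −0.621·log₂0.621 = 0.42683
  cell (r,β): −0.202·log₂0.202 = 0.46613
  cell (s,α): −0.118·log₂0.118 = 0.36381
  cell (s,β): −0.059·log₂0.059 = 0.24091
Sum = 1.4977 bits.

1.4977 bits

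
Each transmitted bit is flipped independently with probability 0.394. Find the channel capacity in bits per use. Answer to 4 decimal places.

0.0327 bits

Binary symmetric channel: C = 1 − h₂(ε) where h₂ is the binary entropy function.
h₂(0.394) = −0.394·log₂0.394 − 0.606·log₂0.606 = 0.9673.
C = 1 − 0.9673 = 0.0327 bits per channel use.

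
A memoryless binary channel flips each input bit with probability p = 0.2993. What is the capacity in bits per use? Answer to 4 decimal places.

0.1196 bits

Binary symmetric channel: C = 1 − h₂(ε) where h₂ is the binary entropy function.
h₂(0.2993) = −0.2993·log₂0.2993 − 0.7007·log₂0.7007 = 0.8804.
C = 1 − 0.8804 = 0.1196 bits per channel use.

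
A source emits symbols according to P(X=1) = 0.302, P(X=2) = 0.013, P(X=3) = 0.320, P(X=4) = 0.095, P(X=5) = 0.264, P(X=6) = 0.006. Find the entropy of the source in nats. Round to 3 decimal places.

H(X) = −Σ p·ln p.
  −(0.302)·ln(0.302) = 0.3616
  −(0.013)·ln(0.013) = 0.0565
  −(0.320)·ln(0.320) = 0.3646
  −(0.095)·ln(0.095) = 0.2236
  −(0.264)·ln(0.264) = 0.3516
  −(0.006)·ln(0.006) = 0.0307
Sum: 0.3616 + 0.0565 + 0.3646 + 0.2236 + 0.3516 + 0.0307 = 1.389 nats.

1.389 nats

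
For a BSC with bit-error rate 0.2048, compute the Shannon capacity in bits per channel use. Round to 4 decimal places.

0.2686 bits

Binary symmetric channel: C = 1 − h₂(ε) where h₂ is the binary entropy function.
h₂(0.2048) = −0.2048·log₂0.2048 − 0.7952·log₂0.7952 = 0.7314.
C = 1 − 0.7314 = 0.2686 bits per channel use.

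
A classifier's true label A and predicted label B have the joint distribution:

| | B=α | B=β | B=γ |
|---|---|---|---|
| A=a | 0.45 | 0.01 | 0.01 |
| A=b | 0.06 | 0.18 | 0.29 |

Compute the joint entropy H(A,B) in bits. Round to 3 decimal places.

H(A,B) = −Σ p(x,y)·log₂ p(x,y) over all 6 cells.
  cell (a,α): −0.45·log₂0.45 = 0.5184
  cell (a,β): −0.01·log₂0.01 = 0.0664
  cell (a,γ): −0.01·log₂0.01 = 0.0664
  cell (b,α): −0.06·log₂0.06 = 0.2435
  cell (b,β): −0.18·log₂0.18 = 0.4453
  cell (b,γ): −0.29·log₂0.29 = 0.5179
Sum = 1.858 bits.

1.858 bits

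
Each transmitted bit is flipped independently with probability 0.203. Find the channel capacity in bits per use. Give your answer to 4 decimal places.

0.2721 bits

Binary symmetric channel: C = 1 − h₂(ε) where h₂ is the binary entropy function.
h₂(0.203) = −0.203·log₂0.203 − 0.797·log₂0.797 = 0.7279.
C = 1 − 0.7279 = 0.2721 bits per channel use.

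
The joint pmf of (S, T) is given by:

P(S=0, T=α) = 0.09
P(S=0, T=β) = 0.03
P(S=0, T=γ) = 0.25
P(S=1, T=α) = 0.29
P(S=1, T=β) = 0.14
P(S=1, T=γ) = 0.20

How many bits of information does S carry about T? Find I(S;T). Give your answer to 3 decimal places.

0.090 bits

Marginals: p(S) = (0.3700, 0.6300), p(T) = (0.3800, 0.1700, 0.4500).
I(S;T) = Σ p(x,y)·log₂[p(x,y)/(p(x)p(y))].
  (0,α): 0.09·log₂(0.6401) = -0.0579
  (0,β): 0.03·log₂(0.4769) = -0.0320
  (0,γ): 0.25·log₂(1.5015) = 0.1466
  (1,α): 0.29·log₂(1.2114) = 0.0802
  (1,β): 0.14·log₂(1.3072) = 0.0541
  (1,γ): 0.20·log₂(0.7055) = -0.1007
Sum = 0.090 bits.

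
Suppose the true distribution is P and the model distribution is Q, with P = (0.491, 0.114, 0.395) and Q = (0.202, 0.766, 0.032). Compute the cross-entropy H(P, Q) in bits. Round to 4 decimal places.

H(P,Q) = −Σ p·log₂ q.
  −0.491·log₂(0.202) = 1.13302
  −0.114·log₂(0.766) = 0.04384
  −0.395·log₂(0.032) = 1.96148
H(P,Q) = 3.1383 bits.

3.1383 bits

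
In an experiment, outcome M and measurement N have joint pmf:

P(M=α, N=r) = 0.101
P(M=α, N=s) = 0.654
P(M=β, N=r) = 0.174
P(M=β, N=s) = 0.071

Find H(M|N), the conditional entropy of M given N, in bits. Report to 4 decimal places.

0.5961 bits

Marginals: p(M) = (0.7550, 0.2450), p(N) = (0.2750, 0.7250).
H(M|N) = Σ p(N) · H(M|N=·).
  N=r: p=0.2750, H(M|N=r) = 0.9486
  N=s: p=0.7250, H(M|N=s) = 0.4624
Weighted sum = 0.5961 bits.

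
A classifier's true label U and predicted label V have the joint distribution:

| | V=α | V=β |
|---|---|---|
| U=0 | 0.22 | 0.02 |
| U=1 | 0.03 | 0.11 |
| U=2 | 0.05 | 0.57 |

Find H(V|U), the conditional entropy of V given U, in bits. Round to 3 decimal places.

0.455 bits

Marginals: p(U) = (0.2400, 0.1400, 0.6200), p(V) = (0.3000, 0.7000).
H(V|U) = Σ p(U) · H(V|U=·).
  U=0: p=0.2400, H(V|U=0) = 0.4138
  U=1: p=0.1400, H(V|U=1) = 0.7496
  U=2: p=0.6200, H(V|U=2) = 0.4044
Weighted sum = 0.455 bits.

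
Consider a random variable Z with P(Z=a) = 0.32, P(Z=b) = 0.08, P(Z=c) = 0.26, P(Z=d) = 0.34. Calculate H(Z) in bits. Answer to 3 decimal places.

H(Z) = −Σ p·log₂ p.
  −(0.32)·log₂(0.32) = 0.5260
  −(0.08)·log₂(0.08) = 0.2915
  −(0.26)·log₂(0.26) = 0.5053
  −(0.34)·log₂(0.34) = 0.5292
Sum: 0.5260 + 0.2915 + 0.5053 + 0.5292 = 1.852 bits.

1.852 bits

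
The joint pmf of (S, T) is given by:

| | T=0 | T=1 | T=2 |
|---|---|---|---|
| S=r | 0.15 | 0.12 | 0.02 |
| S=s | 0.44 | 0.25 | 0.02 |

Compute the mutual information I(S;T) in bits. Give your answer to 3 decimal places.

0.010 bits

Marginals: p(S) = (0.2900, 0.7100), p(T) = (0.5900, 0.3700, 0.0400).
I(S;T) = H(S) + H(T) − H(S,T).
H(S) = 0.8687, H(T) = 1.1656, H(S,T) = 2.0245.
I(S;T) = 0.8687 + 1.1656 − 2.0245 = 0.010 bits.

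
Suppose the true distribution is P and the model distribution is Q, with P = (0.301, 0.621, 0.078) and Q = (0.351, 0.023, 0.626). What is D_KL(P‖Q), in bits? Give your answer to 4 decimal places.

2.6517 bits

D(P‖Q) = Σ p·log₂(p/q).
  0.301·log₂(0.301/0.351) = -0.06673
  0.621·log₂(0.621/0.023) = 2.95279
  0.078·log₂(0.078/0.626) = -0.23436
D(P‖Q) = 2.6517 bits.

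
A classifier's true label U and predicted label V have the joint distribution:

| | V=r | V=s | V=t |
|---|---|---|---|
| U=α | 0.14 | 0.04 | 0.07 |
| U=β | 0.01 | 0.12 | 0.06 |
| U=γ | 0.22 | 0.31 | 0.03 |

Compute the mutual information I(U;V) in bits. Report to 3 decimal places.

0.205 bits

Marginals: p(U) = (0.2500, 0.1900, 0.5600), p(V) = (0.3700, 0.4700, 0.1600).
I(U;V) = Σ p(x,y)·log₂[p(x,y)/(p(x)p(y))].
  (α,r): 0.14·log₂(1.5135) = 0.0837
  (α,s): 0.04·log₂(0.3404) = -0.0622
  (α,t): 0.07·log₂(1.7500) = 0.0565
  (β,r): 0.01·log₂(0.1422) = -0.0281
  (β,s): 0.12·log₂(1.3438) = 0.0512
  (β,t): 0.06·log₂(1.9737) = 0.0589
  (γ,r): 0.22·log₂(1.0618) = 0.0190
  (γ,s): 0.31·log₂(1.1778) = 0.0732
  (γ,t): 0.03·log₂(0.3348) = -0.0474
Sum = 0.205 bits.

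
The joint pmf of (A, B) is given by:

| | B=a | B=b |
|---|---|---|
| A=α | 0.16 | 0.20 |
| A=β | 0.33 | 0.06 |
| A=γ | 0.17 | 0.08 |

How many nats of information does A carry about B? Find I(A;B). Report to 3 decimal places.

0.070 nats

Marginals: p(A) = (0.3600, 0.3900, 0.2500), p(B) = (0.6600, 0.3400).
I(A;B) = Σ p(x,y)·ln[p(x,y)/(p(x)p(y))].
  (α,a): 0.16·ln(0.6734) = -0.0633
  (α,b): 0.20·ln(1.6340) = 0.0982
  (β,a): 0.33·ln(1.2821) = 0.0820
  (β,b): 0.06·ln(0.4525) = -0.0476
  (γ,a): 0.17·ln(1.0303) = 0.0051
  (γ,b): 0.08·ln(0.9412) = -0.0048
Sum = 0.070 nats.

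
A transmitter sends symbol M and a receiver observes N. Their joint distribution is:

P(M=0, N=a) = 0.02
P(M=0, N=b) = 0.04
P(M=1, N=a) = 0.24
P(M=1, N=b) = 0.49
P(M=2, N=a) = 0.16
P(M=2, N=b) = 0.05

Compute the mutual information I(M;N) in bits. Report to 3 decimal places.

Marginals: p(M) = (0.0600, 0.7300, 0.2100), p(N) = (0.4200, 0.5800).
I(M;N) = H(M) + H(N) − H(M,N).
H(M) = 1.0478, H(N) = 0.9815, H(M,N) = 1.9362.
I(M;N) = 1.0478 + 0.9815 − 1.9362 = 0.093 bits.

0.093 bits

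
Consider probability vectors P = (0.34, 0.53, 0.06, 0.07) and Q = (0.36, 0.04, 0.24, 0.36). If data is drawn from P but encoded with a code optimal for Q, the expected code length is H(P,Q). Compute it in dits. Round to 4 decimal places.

H(P,Q) = −Σ p·log₁₀ q.
  −0.34·log₁₀(0.36) = 0.15086
  −0.53·log₁₀(0.04) = 0.74091
  −0.06·log₁₀(0.24) = 0.03719
  −0.07·log₁₀(0.36) = 0.03106
H(P,Q) = 0.9600 dits.

0.9600 dits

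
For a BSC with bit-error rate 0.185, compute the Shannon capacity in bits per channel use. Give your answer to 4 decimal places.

Binary symmetric channel: C = 1 − h₂(ε) where h₂ is the binary entropy function.
h₂(0.185) = −0.185·log₂0.185 − 0.815·log₂0.815 = 0.6909.
C = 1 − 0.6909 = 0.3091 bits per channel use.

0.3091 bits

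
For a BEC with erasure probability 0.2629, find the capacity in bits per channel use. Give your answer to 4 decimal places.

Binary erasure channel: capacity C = 1 − ε.
C = 1 − 0.2629 = 0.7371 bits per channel use.

0.7371 bits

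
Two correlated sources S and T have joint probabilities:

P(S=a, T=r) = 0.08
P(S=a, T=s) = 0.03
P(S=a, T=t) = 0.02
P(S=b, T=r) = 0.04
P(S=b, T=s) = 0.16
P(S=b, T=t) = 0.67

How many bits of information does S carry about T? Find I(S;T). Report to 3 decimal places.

0.197 bits

Marginals: p(S) = (0.1300, 0.8700), p(T) = (0.1200, 0.1900, 0.6900).
I(S;T) = Σ p(x,y)·log₂[p(x,y)/(p(x)p(y))].
  (a,r): 0.08·log₂(5.1282) = 0.1887
  (a,s): 0.03·log₂(1.2146) = 0.0084
  (a,t): 0.02·log₂(0.2230) = -0.0433
  (b,r): 0.04·log₂(0.3831) = -0.0554
  (b,s): 0.16·log₂(0.9679) = -0.0075
  (b,t): 0.67·log₂(1.1161) = 0.1062
Sum = 0.197 bits.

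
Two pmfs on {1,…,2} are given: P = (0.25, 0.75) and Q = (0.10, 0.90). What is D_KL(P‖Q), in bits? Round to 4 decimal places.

D(P‖Q) = Σ p·log₂(p/q).
  0.25·log₂(0.25/0.10) = 0.33048
  0.75·log₂(0.75/0.90) = -0.19728
D(P‖Q) = 0.1332 bits.

0.1332 bits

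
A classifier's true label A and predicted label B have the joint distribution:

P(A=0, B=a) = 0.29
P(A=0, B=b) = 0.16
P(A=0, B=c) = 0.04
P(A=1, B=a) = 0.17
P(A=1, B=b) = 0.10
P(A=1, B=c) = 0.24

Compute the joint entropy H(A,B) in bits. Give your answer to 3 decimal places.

H(A,B) = −Σ p(x,y)·log₂ p(x,y) over all 6 cells.
  cell (0,a): −0.29·log₂0.29 = 0.5179
  cell (0,b): −0.16·log₂0.16 = 0.4230
  cell (0,c): −0.04·log₂0.04 = 0.1858
  cell (1,a): −0.17·log₂0.17 = 0.4346
  cell (1,b): −0.10·log₂0.10 = 0.3322
  cell (1,c): −0.24·log₂0.24 = 0.4941
Sum = 2.388 bits.

2.388 bits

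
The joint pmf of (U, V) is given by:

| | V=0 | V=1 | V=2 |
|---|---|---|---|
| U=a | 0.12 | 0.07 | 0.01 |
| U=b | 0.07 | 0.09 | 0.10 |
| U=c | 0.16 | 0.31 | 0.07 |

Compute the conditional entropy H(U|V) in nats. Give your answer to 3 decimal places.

0.931 nats

Marginals: p(U) = (0.2000, 0.2600, 0.5400), p(V) = (0.3500, 0.4700, 0.1800).
H(U|V) = Σ p(V) · H(U|V=·).
  V=0: p=0.3500, H(U|V=0) = 1.0467
  V=1: p=0.4700, H(U|V=1) = 0.8746
  V=2: p=0.1800, H(U|V=2) = 0.8544
Weighted sum = 0.931 nats.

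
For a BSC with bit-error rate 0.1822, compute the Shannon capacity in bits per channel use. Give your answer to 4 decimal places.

0.3151 bits

Binary symmetric channel: C = 1 − h₂(ε) where h₂ is the binary entropy function.
h₂(0.1822) = −0.1822·log₂0.1822 − 0.8178·log₂0.8178 = 0.6849.
C = 1 − 0.6849 = 0.3151 bits per channel use.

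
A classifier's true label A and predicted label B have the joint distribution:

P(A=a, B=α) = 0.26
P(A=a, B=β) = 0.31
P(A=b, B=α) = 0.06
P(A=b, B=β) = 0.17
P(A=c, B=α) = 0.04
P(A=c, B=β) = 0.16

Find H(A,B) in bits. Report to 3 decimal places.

H(A,B) = −Σ p(x,y)·log₂ p(x,y) over all 6 cells.
  cell (a,α): −0.26·log₂0.26 = 0.5053
  cell (a,β): −0.31·log₂0.31 = 0.5238
  cell (b,α): −0.06·log₂0.06 = 0.2435
  cell (b,β): −0.17·log₂0.17 = 0.4346
  cell (c,α): −0.04·log₂0.04 = 0.1858
  cell (c,β): −0.16·log₂0.16 = 0.4230
Sum = 2.316 bits.

2.316 bits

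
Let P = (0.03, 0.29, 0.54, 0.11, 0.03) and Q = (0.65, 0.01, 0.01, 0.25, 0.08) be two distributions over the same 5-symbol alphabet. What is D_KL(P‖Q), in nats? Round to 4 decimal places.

D(P‖Q) = Σ p·ln(p/q).
  0.03·ln(0.03/0.65) = -0.09227
  0.29·ln(0.29/0.01) = 0.97652
  0.54·ln(0.54/0.01) = 2.15405
  0.11·ln(0.11/0.25) = -0.09031
  0.03·ln(0.03/0.08) = -0.02942
D(P‖Q) = 2.9186 nats.

2.9186 nats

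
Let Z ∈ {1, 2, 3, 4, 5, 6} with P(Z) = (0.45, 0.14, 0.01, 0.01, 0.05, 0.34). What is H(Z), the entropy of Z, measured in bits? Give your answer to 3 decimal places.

H(Z) = −Σ p·log₂ p.
  −(0.45)·log₂(0.45) = 0.5184
  −(0.14)·log₂(0.14) = 0.3971
  −(0.01)·log₂(0.01) = 0.0664
  −(0.01)·log₂(0.01) = 0.0664
  −(0.05)·log₂(0.05) = 0.2161
  −(0.34)·log₂(0.34) = 0.5292
Sum: 0.5184 + 0.3971 + 0.0664 + 0.0664 + 0.2161 + 0.5292 = 1.794 bits.

1.794 bits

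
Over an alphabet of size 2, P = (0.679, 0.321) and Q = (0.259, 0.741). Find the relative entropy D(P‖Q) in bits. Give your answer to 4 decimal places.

D(P‖Q) = Σ p·log₂(p/q).
  0.679·log₂(0.679/0.259) = 0.94412
  0.321·log₂(0.321/0.741) = -0.38741
D(P‖Q) = 0.5567 bits.

0.5567 bits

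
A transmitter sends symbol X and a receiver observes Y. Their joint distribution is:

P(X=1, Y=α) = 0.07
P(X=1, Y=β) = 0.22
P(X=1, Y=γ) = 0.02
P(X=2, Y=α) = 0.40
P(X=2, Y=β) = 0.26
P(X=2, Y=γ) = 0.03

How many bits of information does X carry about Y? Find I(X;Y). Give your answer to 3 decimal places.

0.082 bits

Marginals: p(X) = (0.3100, 0.6900), p(Y) = (0.4700, 0.4800, 0.0500).
I(X;Y) = H(X) + H(Y) − H(X,Y).
H(X) = 0.8932, H(Y) = 1.2363, H(X,Y) = 2.0478.
I(X;Y) = 0.8932 + 1.2363 − 2.0478 = 0.082 bits.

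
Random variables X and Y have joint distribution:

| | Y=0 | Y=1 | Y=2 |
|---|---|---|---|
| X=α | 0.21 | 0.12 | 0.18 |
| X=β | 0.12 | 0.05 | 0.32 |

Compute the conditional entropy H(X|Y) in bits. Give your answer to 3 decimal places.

Marginals: p(X) = (0.5100, 0.4900), p(Y) = (0.3300, 0.1700, 0.5000).
H(X|Y) = Σ p(Y) · H(X|Y=·).
  Y=0: p=0.3300, H(X|Y=0) = 0.9457
  Y=1: p=0.1700, H(X|Y=1) = 0.8740
  Y=2: p=0.5000, H(X|Y=2) = 0.9427
Weighted sum = 0.932 bits.

0.932 bits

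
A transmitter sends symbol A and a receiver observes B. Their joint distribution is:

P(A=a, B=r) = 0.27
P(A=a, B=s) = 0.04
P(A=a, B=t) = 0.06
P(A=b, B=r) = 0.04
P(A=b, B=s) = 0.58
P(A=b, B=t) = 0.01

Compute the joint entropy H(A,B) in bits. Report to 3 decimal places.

1.647 bits

H(A,B) = −Σ p(x,y)·log₂ p(x,y) over all 6 cells.
  cell (a,r): −0.27·log₂0.27 = 0.5100
  cell (a,s): −0.04·log₂0.04 = 0.1858
  cell (a,t): −0.06·log₂0.06 = 0.2435
  cell (b,r): −0.04·log₂0.04 = 0.1858
  cell (b,s): −0.58·log₂0.58 = 0.4558
  cell (b,t): −0.01·log₂0.01 = 0.0664
Sum = 1.647 bits.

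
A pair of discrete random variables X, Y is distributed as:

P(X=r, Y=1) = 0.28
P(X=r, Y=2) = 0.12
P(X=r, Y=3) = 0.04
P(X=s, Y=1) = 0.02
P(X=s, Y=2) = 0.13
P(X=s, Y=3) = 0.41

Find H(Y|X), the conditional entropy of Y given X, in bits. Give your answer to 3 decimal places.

Marginals: p(X) = (0.4400, 0.5600), p(Y) = (0.3000, 0.2500, 0.4500).
H(Y|X) = Σ p(X) · H(Y|X=·).
  X=r: p=0.4400, H(Y|X=r) = 1.2407
  X=s: p=0.5600, H(Y|X=s) = 0.9901
Weighted sum = 1.100 bits.

1.100 bits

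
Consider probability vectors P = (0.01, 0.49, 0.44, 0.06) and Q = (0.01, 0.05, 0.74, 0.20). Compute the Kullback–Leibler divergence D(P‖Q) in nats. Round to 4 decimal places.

0.8174 nats

D(P‖Q) = Σ p·ln(p/q).
  0.01·ln(0.01/0.01) = 0.00000
  0.49·ln(0.49/0.05) = 1.11837
  0.44·ln(0.44/0.74) = -0.22875
  0.06·ln(0.06/0.20) = -0.07224
D(P‖Q) = 0.8174 nats.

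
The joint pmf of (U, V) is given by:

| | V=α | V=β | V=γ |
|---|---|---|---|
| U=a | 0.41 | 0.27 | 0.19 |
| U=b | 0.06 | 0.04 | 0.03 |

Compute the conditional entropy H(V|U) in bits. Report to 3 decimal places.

Marginals: p(U) = (0.8700, 0.1300), p(V) = (0.4700, 0.3100, 0.2200).
H(V|U) = Σ p(U) · H(V|U=·).
  U=a: p=0.8700, H(V|U=a) = 1.5148
  U=b: p=0.1300, H(V|U=b) = 1.5262
Weighted sum = 1.516 bits.

1.516 bits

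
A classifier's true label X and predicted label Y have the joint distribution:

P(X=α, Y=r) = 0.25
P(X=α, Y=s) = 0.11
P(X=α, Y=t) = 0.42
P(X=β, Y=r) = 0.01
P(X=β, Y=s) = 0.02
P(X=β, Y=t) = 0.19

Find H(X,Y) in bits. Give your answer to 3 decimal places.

H(X,Y) = −Σ p(x,y)·log₂ p(x,y) over all 6 cells.
  cell (α,r): −0.25·log₂0.25 = 0.5000
  cell (α,s): −0.11·log₂0.11 = 0.3503
  cell (α,t): −0.42·log₂0.42 = 0.5256
  cell (β,r): −0.01·log₂0.01 = 0.0664
  cell (β,s): −0.02·log₂0.02 = 0.1129
  cell (β,t): −0.19·log₂0.19 = 0.4552
Sum = 2.010 bits.

2.010 bits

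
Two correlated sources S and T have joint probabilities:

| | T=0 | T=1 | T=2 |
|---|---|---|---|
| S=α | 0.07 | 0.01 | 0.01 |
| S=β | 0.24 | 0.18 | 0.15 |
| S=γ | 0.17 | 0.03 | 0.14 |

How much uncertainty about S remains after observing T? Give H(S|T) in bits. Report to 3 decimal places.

1.225 bits

Chain rule: H(S|T) = H(S,T) − H(T).
Marginals: p(S) = (0.0900, 0.5700, 0.3400), p(T) = (0.4800, 0.2200, 0.3000).
H(S,T) = 2.7349 bits; H(T) = 1.5099 bits.
H(S|T) = 2.7349 − 1.5099 = 1.225 bits.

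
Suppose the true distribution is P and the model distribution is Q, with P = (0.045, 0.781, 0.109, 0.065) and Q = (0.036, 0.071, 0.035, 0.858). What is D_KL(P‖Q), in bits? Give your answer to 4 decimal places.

D(P‖Q) = Σ p·log₂(p/q).
  0.045·log₂(0.045/0.036) = 0.01449
  0.781·log₂(0.781/0.071) = 2.70182
  0.109·log₂(0.109/0.035) = 0.17864
  0.065·log₂(0.065/0.858) = -0.24196
D(P‖Q) = 2.6530 bits.

2.6530 bits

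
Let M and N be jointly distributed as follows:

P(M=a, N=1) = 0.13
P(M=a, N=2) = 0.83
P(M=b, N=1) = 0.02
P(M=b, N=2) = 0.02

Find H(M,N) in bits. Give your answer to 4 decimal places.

0.8315 bits

H(M,N) = −Σ p(x,y)·log₂ p(x,y) over all 4 cells.
  cell (a,1): −0.13·log₂0.13 = 0.38264
  cell (a,2): −0.83·log₂0.83 = 0.22312
  cell (b,1): −0.02·log₂0.02 = 0.11288
  cell (b,2): −0.02·log₂0.02 = 0.11288
Sum = 0.8315 bits.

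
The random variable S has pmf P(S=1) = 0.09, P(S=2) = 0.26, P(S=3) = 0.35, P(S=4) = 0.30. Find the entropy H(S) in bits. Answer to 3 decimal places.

H(S) = −Σ p·log₂ p.
  −(0.09)·log₂(0.09) = 0.3127
  −(0.26)·log₂(0.26) = 0.5053
  −(0.35)·log₂(0.35) = 0.5301
  −(0.30)·log₂(0.30) = 0.5211
Sum: 0.3127 + 0.5053 + 0.5301 + 0.5211 = 1.869 bits.

1.869 bits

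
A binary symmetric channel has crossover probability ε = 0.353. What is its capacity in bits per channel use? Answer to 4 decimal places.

Binary symmetric channel: C = 1 − h₂(ε) where h₂ is the binary entropy function.
h₂(0.353) = −0.353·log₂0.353 − 0.647·log₂0.647 = 0.9367.
C = 1 − 0.9367 = 0.0633 bits per channel use.

0.0633 bits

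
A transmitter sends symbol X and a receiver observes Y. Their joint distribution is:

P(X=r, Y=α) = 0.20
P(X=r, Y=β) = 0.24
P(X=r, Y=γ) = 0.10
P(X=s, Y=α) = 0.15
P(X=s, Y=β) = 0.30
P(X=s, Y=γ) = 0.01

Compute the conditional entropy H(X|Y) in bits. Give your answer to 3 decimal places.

Marginals: p(X) = (0.5400, 0.4600), p(Y) = (0.3500, 0.5400, 0.1100).
H(X|Y) = Σ p(Y) · H(X|Y=·).
  Y=α: p=0.3500, H(X|Y=α) = 0.9852
  Y=β: p=0.5400, H(X|Y=β) = 0.9911
  Y=γ: p=0.1100, H(X|Y=γ) = 0.4395
Weighted sum = 0.928 bits.

0.928 bits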